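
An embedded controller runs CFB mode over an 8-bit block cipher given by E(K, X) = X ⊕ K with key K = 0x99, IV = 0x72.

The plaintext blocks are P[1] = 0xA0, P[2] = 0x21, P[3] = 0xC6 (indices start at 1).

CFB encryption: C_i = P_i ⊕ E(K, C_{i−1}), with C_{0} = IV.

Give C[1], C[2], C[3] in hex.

C[1] = 0x4B, C[2] = 0xF3, C[3] = 0xAC

C[1]: E(K, 0x72) = 0xEB; 0xA0 ⊕ 0xEB = 0x4B.
C[2]: E(K, 0x4B) = 0xD2; 0x21 ⊕ 0xD2 = 0xF3.
C[3]: E(K, 0xF3) = 0x6A; 0xC6 ⊕ 0x6A = 0xAC.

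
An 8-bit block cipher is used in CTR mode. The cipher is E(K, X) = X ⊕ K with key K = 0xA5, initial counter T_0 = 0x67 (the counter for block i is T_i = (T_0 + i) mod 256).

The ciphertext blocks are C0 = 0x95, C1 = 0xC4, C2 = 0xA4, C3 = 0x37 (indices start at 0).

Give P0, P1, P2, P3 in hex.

CTR decryption: S_i = E(K, T_i) where T_i is the counter for block i; P_i = C_i ⊕ S_i.
P0: T = 0x67, S = E(K, T) = 0xC2; 0x95 ⊕ 0xC2 = 0x57.
P1: T = 0x68, S = E(K, T) = 0xCD; 0xC4 ⊕ 0xCD = 0x09.
P2: T = 0x69, S = E(K, T) = 0xCC; 0xA4 ⊕ 0xCC = 0x68.
P3: T = 0x6A, S = E(K, T) = 0xCF; 0x37 ⊕ 0xCF = 0xF8.

P0 = 0x57, P1 = 0x09, P2 = 0x68, P3 = 0xF8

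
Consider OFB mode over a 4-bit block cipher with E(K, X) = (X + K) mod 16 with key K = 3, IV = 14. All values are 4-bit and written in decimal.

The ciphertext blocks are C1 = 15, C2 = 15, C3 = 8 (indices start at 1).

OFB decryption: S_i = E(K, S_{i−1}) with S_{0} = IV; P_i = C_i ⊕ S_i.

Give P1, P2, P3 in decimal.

P1: S = E(K, 14) = 1; 15 ⊕ 1 = 14.
P2: S = E(K, 1) = 4; 15 ⊕ 4 = 11.
P3: S = E(K, 4) = 7; 8 ⊕ 7 = 15.

P1 = 14, P2 = 11, P3 = 15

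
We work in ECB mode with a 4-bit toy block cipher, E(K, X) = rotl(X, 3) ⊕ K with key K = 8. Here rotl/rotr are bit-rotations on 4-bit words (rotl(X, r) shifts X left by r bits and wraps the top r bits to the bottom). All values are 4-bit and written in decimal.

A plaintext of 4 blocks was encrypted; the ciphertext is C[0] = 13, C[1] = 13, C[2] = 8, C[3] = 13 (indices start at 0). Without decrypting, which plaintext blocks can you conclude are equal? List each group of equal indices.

ECB encrypts each block independently with the same key, so equal ciphertext blocks imply equal plaintext blocks.
C[0] = C[1] = C[3] = 13, so P[0] = P[1] = P[3].

P[0] = P[1] = P[3]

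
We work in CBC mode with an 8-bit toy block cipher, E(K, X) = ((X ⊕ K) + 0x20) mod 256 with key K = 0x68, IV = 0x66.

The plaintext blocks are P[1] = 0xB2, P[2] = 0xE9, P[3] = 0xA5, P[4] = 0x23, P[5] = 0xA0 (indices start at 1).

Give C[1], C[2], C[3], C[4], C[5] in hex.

C[1] = 0xDC, C[2] = 0x7D, C[3] = 0xD0, C[4] = 0xBB, C[5] = 0x93

CBC encryption: C_i = E(K, P_i ⊕ C_{i−1}), with C_{0} = IV.
C[1]: P[1] ⊕ 0x66 = 0xD4; E(K, 0xD4) = 0xDC.
C[2]: P[2] ⊕ 0xDC = 0x35; E(K, 0x35) = 0x7D.
C[3]: P[3] ⊕ 0x7D = 0xD8; E(K, 0xD8) = 0xD0.
C[4]: P[4] ⊕ 0xD0 = 0xF3; E(K, 0xF3) = 0xBB.
C[5]: P[5] ⊕ 0xBB = 0x1B; E(K, 0x1B) = 0x93.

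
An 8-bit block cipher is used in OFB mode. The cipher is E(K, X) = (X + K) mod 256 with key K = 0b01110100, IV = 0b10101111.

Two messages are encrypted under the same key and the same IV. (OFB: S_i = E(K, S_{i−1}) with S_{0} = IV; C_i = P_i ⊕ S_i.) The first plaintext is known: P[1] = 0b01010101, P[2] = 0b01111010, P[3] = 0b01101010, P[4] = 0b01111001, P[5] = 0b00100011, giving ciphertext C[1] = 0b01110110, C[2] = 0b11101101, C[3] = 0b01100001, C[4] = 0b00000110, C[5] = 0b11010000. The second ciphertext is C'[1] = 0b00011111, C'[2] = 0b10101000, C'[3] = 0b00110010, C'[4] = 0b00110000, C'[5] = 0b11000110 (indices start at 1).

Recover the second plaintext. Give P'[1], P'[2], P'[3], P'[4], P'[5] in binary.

P'[1] = 0b00111100, P'[2] = 0b00111111, P'[3] = 0b00111001, P'[4] = 0b01001111, P'[5] = 0b00110101

In OFB with a reused IV, both messages share the same keystream S_i, so C_i ⊕ C'_i = P_i ⊕ P'_i and thus P'_i = P_i ⊕ C_i ⊕ C'_i.
P'[1]: 0b01010101 ⊕ 0b01110110 ⊕ 0b00011111 = 0b00111100.
P'[2]: 0b01111010 ⊕ 0b11101101 ⊕ 0b10101000 = 0b00111111.
P'[3]: 0b01101010 ⊕ 0b01100001 ⊕ 0b00110010 = 0b00111001.
P'[4]: 0b01111001 ⊕ 0b00000110 ⊕ 0b00110000 = 0b01001111.
P'[5]: 0b00100011 ⊕ 0b11010000 ⊕ 0b11000110 = 0b00110101.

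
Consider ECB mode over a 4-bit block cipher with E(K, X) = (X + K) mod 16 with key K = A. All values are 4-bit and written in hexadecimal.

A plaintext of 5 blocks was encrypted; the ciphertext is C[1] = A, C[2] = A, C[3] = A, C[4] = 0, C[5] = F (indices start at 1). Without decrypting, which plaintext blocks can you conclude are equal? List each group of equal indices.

P[1] = P[2] = P[3]

ECB encrypts each block independently with the same key, so equal ciphertext blocks imply equal plaintext blocks.
C[1] = C[2] = C[3] = A, so P[1] = P[2] = P[3].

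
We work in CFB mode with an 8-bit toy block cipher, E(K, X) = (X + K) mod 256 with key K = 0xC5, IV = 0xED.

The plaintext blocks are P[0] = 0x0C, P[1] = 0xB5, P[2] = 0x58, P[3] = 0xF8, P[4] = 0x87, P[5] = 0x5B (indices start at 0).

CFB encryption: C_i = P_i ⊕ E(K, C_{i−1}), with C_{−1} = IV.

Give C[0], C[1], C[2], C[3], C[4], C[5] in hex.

C[0] = 0xBE, C[1] = 0x36, C[2] = 0xA3, C[3] = 0x90, C[4] = 0xD2, C[5] = 0xCC

C[0]: E(K, 0xED) = 0xB2; 0x0C ⊕ 0xB2 = 0xBE.
C[1]: E(K, 0xBE) = 0x83; 0xB5 ⊕ 0x83 = 0x36.
C[2]: E(K, 0x36) = 0xFB; 0x58 ⊕ 0xFB = 0xA3.
C[3]: E(K, 0xA3) = 0x68; 0xF8 ⊕ 0x68 = 0x90.
C[4]: E(K, 0x90) = 0x55; 0x87 ⊕ 0x55 = 0xD2.
C[5]: E(K, 0xD2) = 0x97; 0x5B ⊕ 0x97 = 0xCC.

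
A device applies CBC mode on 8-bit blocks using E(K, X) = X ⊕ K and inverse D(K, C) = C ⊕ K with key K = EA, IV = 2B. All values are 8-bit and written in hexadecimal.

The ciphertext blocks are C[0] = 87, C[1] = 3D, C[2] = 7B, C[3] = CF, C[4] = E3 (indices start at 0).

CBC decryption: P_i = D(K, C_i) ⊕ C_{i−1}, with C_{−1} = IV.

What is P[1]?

P[1] = 50

P[1]: D(K, 3D) = D7; D7 ⊕ 87 = 50.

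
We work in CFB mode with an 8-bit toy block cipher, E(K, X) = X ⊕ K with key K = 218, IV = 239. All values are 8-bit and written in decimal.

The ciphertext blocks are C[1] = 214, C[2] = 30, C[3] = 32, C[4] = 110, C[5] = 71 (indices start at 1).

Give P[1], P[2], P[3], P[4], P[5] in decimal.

CFB decryption: P_i = C_i ⊕ E(K, C_{i−1}), with C_{0} = IV.
P[1]: E(K, 239) = 53; 214 ⊕ 53 = 227.
P[2]: E(K, 214) = 12; 30 ⊕ 12 = 18.
P[3]: E(K, 30) = 196; 32 ⊕ 196 = 228.
P[4]: E(K, 32) = 250; 110 ⊕ 250 = 148.
P[5]: E(K, 110) = 180; 71 ⊕ 180 = 243.

P[1] = 227, P[2] = 18, P[3] = 228, P[4] = 148, P[5] = 243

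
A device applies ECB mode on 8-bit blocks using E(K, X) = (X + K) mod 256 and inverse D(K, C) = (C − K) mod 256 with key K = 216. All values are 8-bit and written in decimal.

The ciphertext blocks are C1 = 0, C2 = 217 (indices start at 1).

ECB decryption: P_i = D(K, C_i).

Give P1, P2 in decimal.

P1 = 40, P2 = 1

P1: D(K, 0) = 40.
P2: D(K, 217) = 1.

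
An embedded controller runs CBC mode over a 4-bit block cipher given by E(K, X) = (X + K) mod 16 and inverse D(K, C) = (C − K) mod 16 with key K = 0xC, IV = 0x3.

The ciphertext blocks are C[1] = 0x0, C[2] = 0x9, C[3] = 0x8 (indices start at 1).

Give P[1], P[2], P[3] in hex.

CBC decryption: P_i = D(K, C_i) ⊕ C_{i−1}, with C_{0} = IV.
P[1]: D(K, 0x0) = 0x4; 0x4 ⊕ 0x3 = 0x7.
P[2]: D(K, 0x9) = 0xD; 0xD ⊕ 0x0 = 0xD.
P[3]: D(K, 0x8) = 0xC; 0xC ⊕ 0x9 = 0x5.

P[1] = 0x7, P[2] = 0xD, P[3] = 0x5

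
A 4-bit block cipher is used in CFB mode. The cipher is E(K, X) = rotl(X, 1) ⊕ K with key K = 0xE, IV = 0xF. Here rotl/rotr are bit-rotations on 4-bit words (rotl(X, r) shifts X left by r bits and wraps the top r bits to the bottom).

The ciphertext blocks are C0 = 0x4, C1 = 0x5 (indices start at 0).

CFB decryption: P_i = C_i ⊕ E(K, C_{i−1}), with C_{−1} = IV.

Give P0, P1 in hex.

P0 = 0x5, P1 = 0x3

P0: E(K, 0xF) = 0x1; 0x4 ⊕ 0x1 = 0x5.
P1: E(K, 0x4) = 0x6; 0x5 ⊕ 0x6 = 0x3.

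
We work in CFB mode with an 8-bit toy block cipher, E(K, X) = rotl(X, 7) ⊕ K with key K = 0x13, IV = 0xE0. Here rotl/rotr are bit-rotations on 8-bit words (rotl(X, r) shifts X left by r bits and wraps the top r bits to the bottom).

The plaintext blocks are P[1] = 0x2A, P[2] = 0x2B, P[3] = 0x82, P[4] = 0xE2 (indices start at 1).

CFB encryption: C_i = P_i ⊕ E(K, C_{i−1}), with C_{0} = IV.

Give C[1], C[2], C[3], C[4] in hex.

C[1] = 0x49, C[2] = 0x9C, C[3] = 0xDF, C[4] = 0x1E

C[1]: E(K, 0xE0) = 0x63; 0x2A ⊕ 0x63 = 0x49.
C[2]: E(K, 0x49) = 0xB7; 0x2B ⊕ 0xB7 = 0x9C.
C[3]: E(K, 0x9C) = 0x5D; 0x82 ⊕ 0x5D = 0xDF.
C[4]: E(K, 0xDF) = 0xFC; 0xE2 ⊕ 0xFC = 0x1E.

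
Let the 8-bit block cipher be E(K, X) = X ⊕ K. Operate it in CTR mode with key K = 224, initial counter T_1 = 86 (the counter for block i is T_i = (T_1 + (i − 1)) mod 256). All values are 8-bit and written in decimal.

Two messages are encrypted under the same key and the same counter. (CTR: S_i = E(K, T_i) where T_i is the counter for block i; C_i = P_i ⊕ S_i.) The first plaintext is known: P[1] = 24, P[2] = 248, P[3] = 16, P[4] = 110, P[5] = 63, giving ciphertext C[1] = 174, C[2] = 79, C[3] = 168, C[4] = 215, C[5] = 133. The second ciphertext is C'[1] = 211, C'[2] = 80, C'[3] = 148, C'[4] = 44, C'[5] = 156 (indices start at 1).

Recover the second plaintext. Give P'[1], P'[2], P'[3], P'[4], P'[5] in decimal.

P'[1] = 101, P'[2] = 231, P'[3] = 44, P'[4] = 149, P'[5] = 38

In CTR with a reused counter, both messages share the same keystream S_i, so C_i ⊕ C'_i = P_i ⊕ P'_i and thus P'_i = P_i ⊕ C_i ⊕ C'_i.
P'[1]: 24 ⊕ 174 ⊕ 211 = 101.
P'[2]: 248 ⊕ 79 ⊕ 80 = 231.
P'[3]: 16 ⊕ 168 ⊕ 148 = 44.
P'[4]: 110 ⊕ 215 ⊕ 44 = 149.
P'[5]: 63 ⊕ 133 ⊕ 156 = 38.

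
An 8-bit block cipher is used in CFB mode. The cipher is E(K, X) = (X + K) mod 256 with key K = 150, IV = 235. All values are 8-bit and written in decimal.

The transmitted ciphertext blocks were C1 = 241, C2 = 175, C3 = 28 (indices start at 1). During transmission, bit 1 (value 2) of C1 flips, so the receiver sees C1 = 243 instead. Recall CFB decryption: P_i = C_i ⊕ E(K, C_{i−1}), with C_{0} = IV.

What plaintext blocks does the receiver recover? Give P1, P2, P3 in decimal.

P1 = 114, P2 = 38, P3 = 89

Only C1 changed, to 243. In CFB, a change in C_i flips the same bit in P_i and garbles P_{i+1}. Decrypting the received ciphertext:
P1: E(K, 235) = 129; 243 ⊕ 129 = 114.
P2: E(K, 243) = 137; 175 ⊕ 137 = 38.
P3: E(K, 175) = 69; 28 ⊕ 69 = 89.
Blocks that differ from the original plaintext: P1, P2.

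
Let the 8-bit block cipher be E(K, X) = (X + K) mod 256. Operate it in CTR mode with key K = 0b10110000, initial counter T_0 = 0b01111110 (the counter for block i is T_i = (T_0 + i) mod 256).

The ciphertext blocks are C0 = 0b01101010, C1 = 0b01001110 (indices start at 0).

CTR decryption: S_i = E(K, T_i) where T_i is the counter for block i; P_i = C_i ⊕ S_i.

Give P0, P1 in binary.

P0 = 0b01000100, P1 = 0b01100001

P0: T = 0b01111110, S = E(K, T) = 0b00101110; 0b01101010 ⊕ 0b00101110 = 0b01000100.
P1: T = 0b01111111, S = E(K, T) = 0b00101111; 0b01001110 ⊕ 0b00101111 = 0b01100001.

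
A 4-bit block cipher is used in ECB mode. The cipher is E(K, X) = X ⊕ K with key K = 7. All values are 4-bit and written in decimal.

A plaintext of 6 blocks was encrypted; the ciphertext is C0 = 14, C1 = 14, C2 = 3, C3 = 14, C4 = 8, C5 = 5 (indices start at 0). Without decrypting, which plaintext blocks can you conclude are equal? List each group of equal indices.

ECB encrypts each block independently with the same key, so equal ciphertext blocks imply equal plaintext blocks.
C0 = C1 = C3 = 14, so P0 = P1 = P3.

P0 = P1 = P3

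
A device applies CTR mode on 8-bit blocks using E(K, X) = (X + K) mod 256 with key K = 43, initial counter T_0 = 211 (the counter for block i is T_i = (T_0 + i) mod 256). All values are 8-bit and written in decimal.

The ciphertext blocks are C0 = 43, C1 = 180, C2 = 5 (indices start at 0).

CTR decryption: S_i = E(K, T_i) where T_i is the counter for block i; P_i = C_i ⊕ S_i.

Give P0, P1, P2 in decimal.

P0 = 213, P1 = 75, P2 = 5

P0: T = 211, S = E(K, T) = 254; 43 ⊕ 254 = 213.
P1: T = 212, S = E(K, T) = 255; 180 ⊕ 255 = 75.
P2: T = 213, S = E(K, T) = 0; 5 ⊕ 0 = 5.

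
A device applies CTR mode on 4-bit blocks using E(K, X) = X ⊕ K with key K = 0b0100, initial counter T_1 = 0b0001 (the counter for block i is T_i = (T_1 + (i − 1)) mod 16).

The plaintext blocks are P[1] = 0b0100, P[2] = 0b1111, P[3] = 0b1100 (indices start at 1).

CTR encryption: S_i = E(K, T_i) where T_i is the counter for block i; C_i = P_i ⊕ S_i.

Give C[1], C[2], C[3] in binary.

C[1]: T = 0b0001, S = E(K, T) = 0b0101; 0b0100 ⊕ 0b0101 = 0b0001.
C[2]: T = 0b0010, S = E(K, T) = 0b0110; 0b1111 ⊕ 0b0110 = 0b1001.
C[3]: T = 0b0011, S = E(K, T) = 0b0111; 0b1100 ⊕ 0b0111 = 0b1011.

C[1] = 0b0001, C[2] = 0b1001, C[3] = 0b1011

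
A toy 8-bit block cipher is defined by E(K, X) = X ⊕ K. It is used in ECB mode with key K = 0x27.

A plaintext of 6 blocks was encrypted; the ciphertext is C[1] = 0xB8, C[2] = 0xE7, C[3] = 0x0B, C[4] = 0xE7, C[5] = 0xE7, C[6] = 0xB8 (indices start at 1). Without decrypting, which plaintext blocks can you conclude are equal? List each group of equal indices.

ECB encrypts each block independently with the same key, so equal ciphertext blocks imply equal plaintext blocks.
C[1] = C[6] = 0xB8, so P[1] = P[6].
C[2] = C[4] = C[5] = 0xE7, so P[2] = P[4] = P[5].

P[1] = P[6]; P[2] = P[4] = P[5]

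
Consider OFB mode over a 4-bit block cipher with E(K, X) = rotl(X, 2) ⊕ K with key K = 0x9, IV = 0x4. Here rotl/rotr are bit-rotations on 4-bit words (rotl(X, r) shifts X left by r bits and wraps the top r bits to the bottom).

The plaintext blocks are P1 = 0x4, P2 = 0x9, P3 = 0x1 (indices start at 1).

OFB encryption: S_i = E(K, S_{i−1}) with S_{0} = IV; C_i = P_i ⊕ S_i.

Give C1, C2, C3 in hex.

C1 = 0xC, C2 = 0x2, C3 = 0x6

C1: S = E(K, 0x4) = 0x8; 0x4 ⊕ 0x8 = 0xC.
C2: S = E(K, 0x8) = 0xB; 0x9 ⊕ 0xB = 0x2.
C3: S = E(K, 0xB) = 0x7; 0x1 ⊕ 0x7 = 0x6.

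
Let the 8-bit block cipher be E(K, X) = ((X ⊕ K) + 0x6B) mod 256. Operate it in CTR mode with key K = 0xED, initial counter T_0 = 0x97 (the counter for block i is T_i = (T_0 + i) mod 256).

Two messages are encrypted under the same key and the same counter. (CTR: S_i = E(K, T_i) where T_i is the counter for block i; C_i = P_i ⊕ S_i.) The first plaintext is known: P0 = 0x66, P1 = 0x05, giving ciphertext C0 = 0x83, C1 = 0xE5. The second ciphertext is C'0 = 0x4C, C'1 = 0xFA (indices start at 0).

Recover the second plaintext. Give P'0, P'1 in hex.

In CTR with a reused counter, both messages share the same keystream S_i, so C_i ⊕ C'_i = P_i ⊕ P'_i and thus P'_i = P_i ⊕ C_i ⊕ C'_i.
P'0: 0x66 ⊕ 0x83 ⊕ 0x4C = 0xA9.
P'1: 0x05 ⊕ 0xE5 ⊕ 0xFA = 0x1A.

P'0 = 0xA9, P'1 = 0x1A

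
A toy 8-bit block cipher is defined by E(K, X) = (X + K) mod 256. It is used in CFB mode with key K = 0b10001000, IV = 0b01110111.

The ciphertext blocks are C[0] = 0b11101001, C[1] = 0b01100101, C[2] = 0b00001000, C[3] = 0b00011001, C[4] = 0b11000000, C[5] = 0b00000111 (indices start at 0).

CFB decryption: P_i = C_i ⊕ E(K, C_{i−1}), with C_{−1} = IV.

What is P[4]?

P[4]: E(K, 0b00011001) = 0b10100001; 0b11000000 ⊕ 0b10100001 = 0b01100001.

P[4] = 0b01100001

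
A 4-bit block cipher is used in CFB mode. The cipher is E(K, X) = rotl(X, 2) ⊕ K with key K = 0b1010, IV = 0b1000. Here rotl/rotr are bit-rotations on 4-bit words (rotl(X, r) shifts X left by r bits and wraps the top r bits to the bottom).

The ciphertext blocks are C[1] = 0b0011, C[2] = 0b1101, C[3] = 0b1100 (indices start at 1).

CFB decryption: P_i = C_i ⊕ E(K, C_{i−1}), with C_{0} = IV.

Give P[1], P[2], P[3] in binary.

P[1] = 0b1011, P[2] = 0b1011, P[3] = 0b0001

P[1]: E(K, 0b1000) = 0b1000; 0b0011 ⊕ 0b1000 = 0b1011.
P[2]: E(K, 0b0011) = 0b0110; 0b1101 ⊕ 0b0110 = 0b1011.
P[3]: E(K, 0b1101) = 0b1101; 0b1100 ⊕ 0b1101 = 0b0001.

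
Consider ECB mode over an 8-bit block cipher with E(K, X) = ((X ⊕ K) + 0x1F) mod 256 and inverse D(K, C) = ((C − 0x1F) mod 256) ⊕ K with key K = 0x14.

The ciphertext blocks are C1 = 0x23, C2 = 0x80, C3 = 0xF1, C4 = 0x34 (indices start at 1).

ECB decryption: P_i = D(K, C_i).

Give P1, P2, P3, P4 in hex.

P1 = 0x10, P2 = 0x75, P3 = 0xC6, P4 = 0x01

P1: D(K, 0x23) = 0x10.
P2: D(K, 0x80) = 0x75.
P3: D(K, 0xF1) = 0xC6.
P4: D(K, 0x34) = 0x01.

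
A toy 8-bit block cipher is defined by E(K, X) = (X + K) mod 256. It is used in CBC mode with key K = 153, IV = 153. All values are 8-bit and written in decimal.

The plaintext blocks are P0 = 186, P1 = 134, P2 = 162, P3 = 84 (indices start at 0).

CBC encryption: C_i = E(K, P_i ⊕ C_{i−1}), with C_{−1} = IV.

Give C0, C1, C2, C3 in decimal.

C0: P0 ⊕ 153 = 35; E(K, 35) = 188.
C1: P1 ⊕ 188 = 58; E(K, 58) = 211.
C2: P2 ⊕ 211 = 113; E(K, 113) = 10.
C3: P3 ⊕ 10 = 94; E(K, 94) = 247.

C0 = 188, C1 = 211, C2 = 10, C3 = 247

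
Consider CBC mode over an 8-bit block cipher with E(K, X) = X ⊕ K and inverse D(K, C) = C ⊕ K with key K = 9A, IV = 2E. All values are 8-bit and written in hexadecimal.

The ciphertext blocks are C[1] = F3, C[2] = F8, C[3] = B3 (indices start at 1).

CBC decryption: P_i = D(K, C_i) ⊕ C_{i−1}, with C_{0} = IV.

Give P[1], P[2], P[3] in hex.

P[1]: D(K, F3) = 69; 69 ⊕ 2E = 47.
P[2]: D(K, F8) = 62; 62 ⊕ F3 = 91.
P[3]: D(K, B3) = 29; 29 ⊕ F8 = D1.

P[1] = 47, P[2] = 91, P[3] = D1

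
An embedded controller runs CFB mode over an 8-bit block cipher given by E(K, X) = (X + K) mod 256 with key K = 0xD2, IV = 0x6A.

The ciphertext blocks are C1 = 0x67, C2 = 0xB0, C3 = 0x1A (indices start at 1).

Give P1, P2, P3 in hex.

P1 = 0x5B, P2 = 0x89, P3 = 0x98

CFB decryption: P_i = C_i ⊕ E(K, C_{i−1}), with C_{0} = IV.
P1: E(K, 0x6A) = 0x3C; 0x67 ⊕ 0x3C = 0x5B.
P2: E(K, 0x67) = 0x39; 0xB0 ⊕ 0x39 = 0x89.
P3: E(K, 0xB0) = 0x82; 0x1A ⊕ 0x82 = 0x98.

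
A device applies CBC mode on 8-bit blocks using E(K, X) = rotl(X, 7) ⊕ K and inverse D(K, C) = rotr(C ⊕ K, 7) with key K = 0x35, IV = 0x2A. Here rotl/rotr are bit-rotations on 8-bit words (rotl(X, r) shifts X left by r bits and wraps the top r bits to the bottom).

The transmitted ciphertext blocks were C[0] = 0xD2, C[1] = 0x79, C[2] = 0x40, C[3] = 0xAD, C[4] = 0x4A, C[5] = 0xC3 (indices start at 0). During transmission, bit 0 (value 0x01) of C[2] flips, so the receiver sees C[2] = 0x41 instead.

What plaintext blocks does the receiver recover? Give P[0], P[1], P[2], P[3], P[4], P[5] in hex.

P[0] = 0xE5, P[1] = 0x4A, P[2] = 0x91, P[3] = 0x70, P[4] = 0x53, P[5] = 0xA7

CBC decryption: P_i = D(K, C_i) ⊕ C_{i−1}, with C_{−1} = IV.
Only C[2] changed, to 0x41. In CBC, a change in C_i garbles P_i and flips the same bit in P_{i+1}. Decrypting the received ciphertext:
P[0]: D(K, 0xD2) = 0xCF; 0xCF ⊕ 0x2A = 0xE5.
P[1]: D(K, 0x79) = 0x98; 0x98 ⊕ 0xD2 = 0x4A.
P[2]: D(K, 0x41) = 0xE8; 0xE8 ⊕ 0x79 = 0x91.
P[3]: D(K, 0xAD) = 0x31; 0x31 ⊕ 0x41 = 0x70.
P[4]: D(K, 0x4A) = 0xFE; 0xFE ⊕ 0xAD = 0x53.
P[5]: D(K, 0xC3) = 0xED; 0xED ⊕ 0x4A = 0xA7.
Blocks that differ from the original plaintext: P[2], P[3].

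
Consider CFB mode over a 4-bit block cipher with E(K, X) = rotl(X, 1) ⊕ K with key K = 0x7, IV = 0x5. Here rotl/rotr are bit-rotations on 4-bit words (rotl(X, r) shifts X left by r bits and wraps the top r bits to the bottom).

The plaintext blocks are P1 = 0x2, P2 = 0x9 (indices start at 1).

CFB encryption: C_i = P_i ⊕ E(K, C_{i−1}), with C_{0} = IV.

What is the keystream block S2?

C1: E(K, 0x5) = 0xD; 0x2 ⊕ 0xD = 0xF.
C2: E(K, 0xF) = 0x8; 0x9 ⊕ 0x8 = 0x1.
So S2 = 0x8.

0x8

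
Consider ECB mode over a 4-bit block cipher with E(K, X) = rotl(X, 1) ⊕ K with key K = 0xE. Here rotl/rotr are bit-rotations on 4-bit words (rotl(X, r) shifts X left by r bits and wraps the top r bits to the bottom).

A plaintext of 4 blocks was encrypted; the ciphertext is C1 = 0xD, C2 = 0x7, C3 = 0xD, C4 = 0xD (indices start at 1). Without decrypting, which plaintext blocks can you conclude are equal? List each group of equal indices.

P1 = P3 = P4

ECB encrypts each block independently with the same key, so equal ciphertext blocks imply equal plaintext blocks.
C1 = C3 = C4 = 0xD, so P1 = P3 = P4.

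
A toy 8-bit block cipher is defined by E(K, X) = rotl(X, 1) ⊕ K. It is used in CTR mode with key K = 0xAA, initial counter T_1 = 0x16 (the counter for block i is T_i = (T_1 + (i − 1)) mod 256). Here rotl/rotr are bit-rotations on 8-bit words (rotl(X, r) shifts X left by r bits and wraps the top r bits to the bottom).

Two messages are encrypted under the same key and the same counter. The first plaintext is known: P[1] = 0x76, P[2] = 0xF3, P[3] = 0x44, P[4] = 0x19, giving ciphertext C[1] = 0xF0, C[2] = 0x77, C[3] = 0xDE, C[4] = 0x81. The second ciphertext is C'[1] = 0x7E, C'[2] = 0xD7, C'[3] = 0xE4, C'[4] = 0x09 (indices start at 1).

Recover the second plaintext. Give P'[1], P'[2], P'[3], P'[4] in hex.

In CTR with a reused counter, both messages share the same keystream S_i, so C_i ⊕ C'_i = P_i ⊕ P'_i and thus P'_i = P_i ⊕ C_i ⊕ C'_i.
P'[1]: 0x76 ⊕ 0xF0 ⊕ 0x7E = 0xF8.
P'[2]: 0xF3 ⊕ 0x77 ⊕ 0xD7 = 0x53.
P'[3]: 0x44 ⊕ 0xDE ⊕ 0xE4 = 0x7E.
P'[4]: 0x19 ⊕ 0x81 ⊕ 0x09 = 0x91.

P'[1] = 0xF8, P'[2] = 0x53, P'[3] = 0x7E, P'[4] = 0x91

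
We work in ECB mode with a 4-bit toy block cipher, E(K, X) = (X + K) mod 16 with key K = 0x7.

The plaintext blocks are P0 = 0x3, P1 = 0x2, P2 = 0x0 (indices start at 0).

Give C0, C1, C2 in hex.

ECB encryption: C_i = E(K, P_i).
C0: E(K, 0x3) = 0xA.
C1: E(K, 0x2) = 0x9.
C2: E(K, 0x0) = 0x7.

C0 = 0xA, C1 = 0x9, C2 = 0x7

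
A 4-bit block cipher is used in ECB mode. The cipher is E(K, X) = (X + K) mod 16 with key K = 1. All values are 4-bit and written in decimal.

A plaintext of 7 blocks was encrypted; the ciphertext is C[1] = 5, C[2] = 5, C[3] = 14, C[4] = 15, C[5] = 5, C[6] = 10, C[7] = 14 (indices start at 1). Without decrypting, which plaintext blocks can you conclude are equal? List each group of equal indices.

ECB encrypts each block independently with the same key, so equal ciphertext blocks imply equal plaintext blocks.
C[1] = C[2] = C[5] = 5, so P[1] = P[2] = P[5].
C[3] = C[7] = 14, so P[3] = P[7].

P[1] = P[2] = P[5]; P[3] = P[7]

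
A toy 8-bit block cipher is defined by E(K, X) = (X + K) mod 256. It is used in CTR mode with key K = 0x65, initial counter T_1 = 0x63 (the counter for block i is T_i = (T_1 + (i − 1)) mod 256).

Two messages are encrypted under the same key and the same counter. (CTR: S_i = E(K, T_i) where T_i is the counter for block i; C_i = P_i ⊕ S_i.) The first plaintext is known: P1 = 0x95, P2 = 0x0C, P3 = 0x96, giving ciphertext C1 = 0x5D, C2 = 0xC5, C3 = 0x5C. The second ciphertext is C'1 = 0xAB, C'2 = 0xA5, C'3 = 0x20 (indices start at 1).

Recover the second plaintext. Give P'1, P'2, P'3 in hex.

P'1 = 0x63, P'2 = 0x6C, P'3 = 0xEA

In CTR with a reused counter, both messages share the same keystream S_i, so C_i ⊕ C'_i = P_i ⊕ P'_i and thus P'_i = P_i ⊕ C_i ⊕ C'_i.
P'1: 0x95 ⊕ 0x5D ⊕ 0xAB = 0x63.
P'2: 0x0C ⊕ 0xC5 ⊕ 0xA5 = 0x6C.
P'3: 0x96 ⊕ 0x5C ⊕ 0x20 = 0xEA.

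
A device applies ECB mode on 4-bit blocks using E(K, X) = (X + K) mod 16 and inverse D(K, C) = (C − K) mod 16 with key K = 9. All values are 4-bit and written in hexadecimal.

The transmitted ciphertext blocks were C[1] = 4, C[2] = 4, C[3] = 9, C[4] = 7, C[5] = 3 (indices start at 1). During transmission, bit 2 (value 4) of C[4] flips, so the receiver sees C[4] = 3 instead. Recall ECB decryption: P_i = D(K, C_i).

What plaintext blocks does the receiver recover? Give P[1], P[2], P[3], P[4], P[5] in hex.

P[1] = B, P[2] = B, P[3] = 0, P[4] = A, P[5] = A

Only C[4] changed, to 3. In ECB, a change in C_i affects only P_i. Decrypting the received ciphertext:
P[1]: D(K, 4) = B.
P[2]: D(K, 4) = B.
P[3]: D(K, 9) = 0.
P[4]: D(K, 3) = A.
P[5]: D(K, 3) = A.
Blocks that differ from the original plaintext: P[4].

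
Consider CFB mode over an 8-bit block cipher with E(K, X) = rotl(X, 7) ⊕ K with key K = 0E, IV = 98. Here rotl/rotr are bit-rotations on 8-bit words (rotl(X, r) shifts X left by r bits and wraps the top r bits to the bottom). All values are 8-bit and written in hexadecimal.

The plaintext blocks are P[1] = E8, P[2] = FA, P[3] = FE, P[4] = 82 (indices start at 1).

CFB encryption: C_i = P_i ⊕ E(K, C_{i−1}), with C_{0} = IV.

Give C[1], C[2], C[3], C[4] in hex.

C[1] = AA, C[2] = A1, C[3] = 20, C[4] = 9C

C[1]: E(K, 98) = 42; E8 ⊕ 42 = AA.
C[2]: E(K, AA) = 5B; FA ⊕ 5B = A1.
C[3]: E(K, A1) = DE; FE ⊕ DE = 20.
C[4]: E(K, 20) = 1E; 82 ⊕ 1E = 9C.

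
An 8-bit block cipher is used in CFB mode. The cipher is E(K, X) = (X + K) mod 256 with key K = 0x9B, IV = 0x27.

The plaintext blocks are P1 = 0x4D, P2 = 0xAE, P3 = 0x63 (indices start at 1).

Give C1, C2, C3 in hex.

C1 = 0x8F, C2 = 0x84, C3 = 0x7C

CFB encryption: C_i = P_i ⊕ E(K, C_{i−1}), with C_{0} = IV.
C1: E(K, 0x27) = 0xC2; 0x4D ⊕ 0xC2 = 0x8F.
C2: E(K, 0x8F) = 0x2A; 0xAE ⊕ 0x2A = 0x84.
C3: E(K, 0x84) = 0x1F; 0x63 ⊕ 0x1F = 0x7C.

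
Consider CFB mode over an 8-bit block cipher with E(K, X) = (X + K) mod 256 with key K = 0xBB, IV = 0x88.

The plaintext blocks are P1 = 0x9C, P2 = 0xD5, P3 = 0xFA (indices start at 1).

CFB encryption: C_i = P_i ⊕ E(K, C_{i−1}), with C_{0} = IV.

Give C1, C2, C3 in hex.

C1 = 0xDF, C2 = 0x4F, C3 = 0xF0

C1: E(K, 0x88) = 0x43; 0x9C ⊕ 0x43 = 0xDF.
C2: E(K, 0xDF) = 0x9A; 0xD5 ⊕ 0x9A = 0x4F.
C3: E(K, 0x4F) = 0x0A; 0xFA ⊕ 0x0A = 0xF0.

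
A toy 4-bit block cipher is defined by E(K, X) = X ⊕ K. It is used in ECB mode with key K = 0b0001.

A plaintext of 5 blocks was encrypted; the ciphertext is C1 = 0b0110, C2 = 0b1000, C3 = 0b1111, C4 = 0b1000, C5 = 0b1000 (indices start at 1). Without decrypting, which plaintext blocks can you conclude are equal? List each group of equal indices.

ECB encrypts each block independently with the same key, so equal ciphertext blocks imply equal plaintext blocks.
C2 = C4 = C5 = 0b1000, so P2 = P4 = P5.

P2 = P4 = P5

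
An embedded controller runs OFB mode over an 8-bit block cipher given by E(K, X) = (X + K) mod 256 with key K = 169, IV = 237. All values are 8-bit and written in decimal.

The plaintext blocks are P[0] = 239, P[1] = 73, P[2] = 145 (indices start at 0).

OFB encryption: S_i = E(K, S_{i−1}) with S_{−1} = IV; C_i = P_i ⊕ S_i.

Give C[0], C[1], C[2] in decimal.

C[0] = 121, C[1] = 118, C[2] = 121

C[0]: S = E(K, 237) = 150; 239 ⊕ 150 = 121.
C[1]: S = E(K, 150) = 63; 73 ⊕ 63 = 118.
C[2]: S = E(K, 63) = 232; 145 ⊕ 232 = 121.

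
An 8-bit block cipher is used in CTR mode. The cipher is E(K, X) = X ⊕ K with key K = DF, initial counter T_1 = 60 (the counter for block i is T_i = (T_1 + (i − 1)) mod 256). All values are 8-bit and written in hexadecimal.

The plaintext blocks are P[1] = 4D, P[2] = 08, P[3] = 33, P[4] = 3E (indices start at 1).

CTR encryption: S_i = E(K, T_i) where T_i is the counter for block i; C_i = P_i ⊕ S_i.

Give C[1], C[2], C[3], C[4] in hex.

C[1]: T = 60, S = E(K, T) = BF; 4D ⊕ BF = F2.
C[2]: T = 61, S = E(K, T) = BE; 08 ⊕ BE = B6.
C[3]: T = 62, S = E(K, T) = BD; 33 ⊕ BD = 8E.
C[4]: T = 63, S = E(K, T) = BC; 3E ⊕ BC = 82.

C[1] = F2, C[2] = B6, C[3] = 8E, C[4] = 82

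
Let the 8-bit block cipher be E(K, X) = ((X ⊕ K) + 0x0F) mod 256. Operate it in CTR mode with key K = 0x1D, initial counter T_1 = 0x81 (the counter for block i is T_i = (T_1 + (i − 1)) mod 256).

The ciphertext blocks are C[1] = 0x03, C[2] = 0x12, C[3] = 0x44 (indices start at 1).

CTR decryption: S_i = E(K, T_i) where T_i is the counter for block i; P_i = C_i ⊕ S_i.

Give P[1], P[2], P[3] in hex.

P[1] = 0xA8, P[2] = 0xBC, P[3] = 0xE9

P[1]: T = 0x81, S = E(K, T) = 0xAB; 0x03 ⊕ 0xAB = 0xA8.
P[2]: T = 0x82, S = E(K, T) = 0xAE; 0x12 ⊕ 0xAE = 0xBC.
P[3]: T = 0x83, S = E(K, T) = 0xAD; 0x44 ⊕ 0xAD = 0xE9.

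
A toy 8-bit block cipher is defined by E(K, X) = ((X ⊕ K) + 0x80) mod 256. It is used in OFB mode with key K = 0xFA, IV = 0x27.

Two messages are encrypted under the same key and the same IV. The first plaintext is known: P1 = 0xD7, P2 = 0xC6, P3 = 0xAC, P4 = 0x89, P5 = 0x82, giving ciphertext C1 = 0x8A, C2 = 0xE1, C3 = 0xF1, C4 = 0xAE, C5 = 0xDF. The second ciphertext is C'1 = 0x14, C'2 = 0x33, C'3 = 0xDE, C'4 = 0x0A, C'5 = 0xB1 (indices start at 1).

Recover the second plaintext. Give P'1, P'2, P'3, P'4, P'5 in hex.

In OFB with a reused IV, both messages share the same keystream S_i, so C_i ⊕ C'_i = P_i ⊕ P'_i and thus P'_i = P_i ⊕ C_i ⊕ C'_i.
P'1: 0xD7 ⊕ 0x8A ⊕ 0x14 = 0x49.
P'2: 0xC6 ⊕ 0xE1 ⊕ 0x33 = 0x14.
P'3: 0xAC ⊕ 0xF1 ⊕ 0xDE = 0x83.
P'4: 0x89 ⊕ 0xAE ⊕ 0x0A = 0x2D.
P'5: 0x82 ⊕ 0xDF ⊕ 0xB1 = 0xEC.

P'1 = 0x49, P'2 = 0x14, P'3 = 0x83, P'4 = 0x2D, P'5 = 0xEC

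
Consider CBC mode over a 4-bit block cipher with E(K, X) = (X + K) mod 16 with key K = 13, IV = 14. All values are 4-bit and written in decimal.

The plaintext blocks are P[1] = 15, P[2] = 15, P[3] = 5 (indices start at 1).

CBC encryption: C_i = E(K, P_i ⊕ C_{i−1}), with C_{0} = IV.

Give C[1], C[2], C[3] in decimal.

C[1]: P[1] ⊕ 14 = 1; E(K, 1) = 14.
C[2]: P[2] ⊕ 14 = 1; E(K, 1) = 14.
C[3]: P[3] ⊕ 14 = 11; E(K, 11) = 8.

C[1] = 14, C[2] = 14, C[3] = 8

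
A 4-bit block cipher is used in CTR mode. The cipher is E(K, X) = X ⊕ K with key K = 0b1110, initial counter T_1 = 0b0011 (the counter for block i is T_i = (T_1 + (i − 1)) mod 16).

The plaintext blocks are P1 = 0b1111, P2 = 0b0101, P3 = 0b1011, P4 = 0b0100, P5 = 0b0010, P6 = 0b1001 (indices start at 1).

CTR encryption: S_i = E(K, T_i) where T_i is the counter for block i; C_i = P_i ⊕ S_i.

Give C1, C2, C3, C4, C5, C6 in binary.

C1 = 0b0010, C2 = 0b1111, C3 = 0b0000, C4 = 0b1100, C5 = 0b1011, C6 = 0b1111

C1: T = 0b0011, S = E(K, T) = 0b1101; 0b1111 ⊕ 0b1101 = 0b0010.
C2: T = 0b0100, S = E(K, T) = 0b1010; 0b0101 ⊕ 0b1010 = 0b1111.
C3: T = 0b0101, S = E(K, T) = 0b1011; 0b1011 ⊕ 0b1011 = 0b0000.
C4: T = 0b0110, S = E(K, T) = 0b1000; 0b0100 ⊕ 0b1000 = 0b1100.
C5: T = 0b0111, S = E(K, T) = 0b1001; 0b0010 ⊕ 0b1001 = 0b1011.
C6: T = 0b1000, S = E(K, T) = 0b0110; 0b1001 ⊕ 0b0110 = 0b1111.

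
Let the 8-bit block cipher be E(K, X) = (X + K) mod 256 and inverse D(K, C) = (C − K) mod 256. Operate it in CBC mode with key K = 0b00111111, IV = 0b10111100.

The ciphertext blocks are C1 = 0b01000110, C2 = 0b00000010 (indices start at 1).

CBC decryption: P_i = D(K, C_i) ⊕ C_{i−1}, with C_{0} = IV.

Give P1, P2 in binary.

P1 = 0b10111011, P2 = 0b10000101

P1: D(K, 0b01000110) = 0b00000111; 0b00000111 ⊕ 0b10111100 = 0b10111011.
P2: D(K, 0b00000010) = 0b11000011; 0b11000011 ⊕ 0b01000110 = 0b10000101.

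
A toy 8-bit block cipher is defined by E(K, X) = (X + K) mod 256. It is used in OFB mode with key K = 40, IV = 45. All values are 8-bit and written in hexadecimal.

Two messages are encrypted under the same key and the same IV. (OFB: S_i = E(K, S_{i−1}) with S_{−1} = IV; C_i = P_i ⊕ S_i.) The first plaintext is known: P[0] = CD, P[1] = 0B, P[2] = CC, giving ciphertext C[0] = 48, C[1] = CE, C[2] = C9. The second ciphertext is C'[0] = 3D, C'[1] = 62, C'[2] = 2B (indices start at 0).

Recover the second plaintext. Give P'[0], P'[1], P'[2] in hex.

In OFB with a reused IV, both messages share the same keystream S_i, so C_i ⊕ C'_i = P_i ⊕ P'_i and thus P'_i = P_i ⊕ C_i ⊕ C'_i.
P'[0]: CD ⊕ 48 ⊕ 3D = B8.
P'[1]: 0B ⊕ CE ⊕ 62 = A7.
P'[2]: CC ⊕ C9 ⊕ 2B = 2E.

P'[0] = B8, P'[1] = A7, P'[2] = 2E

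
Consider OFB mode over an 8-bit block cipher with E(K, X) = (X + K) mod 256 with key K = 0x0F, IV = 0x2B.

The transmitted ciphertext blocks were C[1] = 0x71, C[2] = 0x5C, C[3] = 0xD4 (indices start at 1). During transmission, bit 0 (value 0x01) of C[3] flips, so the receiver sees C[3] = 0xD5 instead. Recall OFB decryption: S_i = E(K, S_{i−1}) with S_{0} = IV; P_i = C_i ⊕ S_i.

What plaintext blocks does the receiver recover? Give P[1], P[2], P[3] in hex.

Only C[3] changed, to 0xD5. In OFB, a change in C_i flips the same bit in P_i only; the keystream is unaffected. Decrypting the received ciphertext:
P[1]: S = E(K, 0x2B) = 0x3A; 0x71 ⊕ 0x3A = 0x4B.
P[2]: S = E(K, 0x3A) = 0x49; 0x5C ⊕ 0x49 = 0x15.
P[3]: S = E(K, 0x49) = 0x58; 0xD5 ⊕ 0x58 = 0x8D.
Blocks that differ from the original plaintext: P[3].

P[1] = 0x4B, P[2] = 0x15, P[3] = 0x8D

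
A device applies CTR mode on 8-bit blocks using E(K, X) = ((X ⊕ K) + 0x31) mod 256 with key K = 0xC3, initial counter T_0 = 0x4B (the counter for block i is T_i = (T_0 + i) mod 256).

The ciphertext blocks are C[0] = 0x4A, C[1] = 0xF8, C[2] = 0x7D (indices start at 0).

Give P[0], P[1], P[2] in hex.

P[0] = 0xF3, P[1] = 0x38, P[2] = 0xC2

CTR decryption: S_i = E(K, T_i) where T_i is the counter for block i; P_i = C_i ⊕ S_i.
P[0]: T = 0x4B, S = E(K, T) = 0xB9; 0x4A ⊕ 0xB9 = 0xF3.
P[1]: T = 0x4C, S = E(K, T) = 0xC0; 0xF8 ⊕ 0xC0 = 0x38.
P[2]: T = 0x4D, S = E(K, T) = 0xBF; 0x7D ⊕ 0xBF = 0xC2.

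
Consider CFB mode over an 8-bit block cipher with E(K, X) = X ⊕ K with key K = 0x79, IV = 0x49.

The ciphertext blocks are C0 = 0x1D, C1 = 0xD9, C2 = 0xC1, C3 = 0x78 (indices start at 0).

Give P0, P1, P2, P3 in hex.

P0 = 0x2D, P1 = 0xBD, P2 = 0x61, P3 = 0xC0

CFB decryption: P_i = C_i ⊕ E(K, C_{i−1}), with C_{−1} = IV.
P0: E(K, 0x49) = 0x30; 0x1D ⊕ 0x30 = 0x2D.
P1: E(K, 0x1D) = 0x64; 0xD9 ⊕ 0x64 = 0xBD.
P2: E(K, 0xD9) = 0xA0; 0xC1 ⊕ 0xA0 = 0x61.
P3: E(K, 0xC1) = 0xB8; 0x78 ⊕ 0xB8 = 0xC0.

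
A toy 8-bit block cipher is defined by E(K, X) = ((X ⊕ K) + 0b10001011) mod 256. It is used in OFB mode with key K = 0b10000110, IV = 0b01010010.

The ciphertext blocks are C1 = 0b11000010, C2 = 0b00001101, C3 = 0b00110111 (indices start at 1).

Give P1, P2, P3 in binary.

OFB decryption: S_i = E(K, S_{i−1}) with S_{0} = IV; P_i = C_i ⊕ S_i.
P1: S = E(K, 0b01010010) = 0b01011111; 0b11000010 ⊕ 0b01011111 = 0b10011101.
P2: S = E(K, 0b01011111) = 0b01100100; 0b00001101 ⊕ 0b01100100 = 0b01101001.
P3: S = E(K, 0b01100100) = 0b01101101; 0b00110111 ⊕ 0b01101101 = 0b01011010.

P1 = 0b10011101, P2 = 0b01101001, P3 = 0b01011010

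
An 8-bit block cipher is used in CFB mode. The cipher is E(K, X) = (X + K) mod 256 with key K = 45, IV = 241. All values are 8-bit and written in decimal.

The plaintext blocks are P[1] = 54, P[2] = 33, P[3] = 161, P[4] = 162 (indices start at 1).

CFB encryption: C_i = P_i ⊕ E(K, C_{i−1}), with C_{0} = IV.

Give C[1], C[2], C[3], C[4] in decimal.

C[1] = 40, C[2] = 116, C[3] = 0, C[4] = 143

C[1]: E(K, 241) = 30; 54 ⊕ 30 = 40.
C[2]: E(K, 40) = 85; 33 ⊕ 85 = 116.
C[3]: E(K, 116) = 161; 161 ⊕ 161 = 0.
C[4]: E(K, 0) = 45; 162 ⊕ 45 = 143.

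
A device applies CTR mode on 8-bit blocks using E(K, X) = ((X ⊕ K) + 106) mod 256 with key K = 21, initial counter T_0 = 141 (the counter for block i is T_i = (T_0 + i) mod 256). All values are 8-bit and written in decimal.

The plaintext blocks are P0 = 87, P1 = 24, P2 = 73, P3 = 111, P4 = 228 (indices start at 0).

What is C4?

CTR encryption: S_i = E(K, T_i) where T_i is the counter for block i; C_i = P_i ⊕ S_i.
C0: T = 141, S = E(K, T) = 2; 87 ⊕ 2 = 85.
C1: T = 142, S = E(K, T) = 5; 24 ⊕ 5 = 29.
C2: T = 143, S = E(K, T) = 4; 73 ⊕ 4 = 77.
C3: T = 144, S = E(K, T) = 239; 111 ⊕ 239 = 128.
C4: T = 145, S = E(K, T) = 238; 228 ⊕ 238 = 10.

C4 = 10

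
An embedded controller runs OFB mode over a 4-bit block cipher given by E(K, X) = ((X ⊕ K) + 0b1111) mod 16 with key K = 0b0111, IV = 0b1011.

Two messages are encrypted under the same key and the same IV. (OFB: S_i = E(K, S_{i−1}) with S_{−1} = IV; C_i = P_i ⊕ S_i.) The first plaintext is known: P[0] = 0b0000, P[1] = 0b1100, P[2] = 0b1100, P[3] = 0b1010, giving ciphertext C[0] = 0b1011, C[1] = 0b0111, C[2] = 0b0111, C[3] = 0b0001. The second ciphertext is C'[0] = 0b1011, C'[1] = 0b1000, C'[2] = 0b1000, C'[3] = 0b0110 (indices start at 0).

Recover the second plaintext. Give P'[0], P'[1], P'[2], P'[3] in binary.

In OFB with a reused IV, both messages share the same keystream S_i, so C_i ⊕ C'_i = P_i ⊕ P'_i and thus P'_i = P_i ⊕ C_i ⊕ C'_i.
P'[0]: 0b0000 ⊕ 0b1011 ⊕ 0b1011 = 0b0000.
P'[1]: 0b1100 ⊕ 0b0111 ⊕ 0b1000 = 0b0011.
P'[2]: 0b1100 ⊕ 0b0111 ⊕ 0b1000 = 0b0011.
P'[3]: 0b1010 ⊕ 0b0001 ⊕ 0b0110 = 0b1101.

P'[0] = 0b0000, P'[1] = 0b0011, P'[2] = 0b0011, P'[3] = 0b1101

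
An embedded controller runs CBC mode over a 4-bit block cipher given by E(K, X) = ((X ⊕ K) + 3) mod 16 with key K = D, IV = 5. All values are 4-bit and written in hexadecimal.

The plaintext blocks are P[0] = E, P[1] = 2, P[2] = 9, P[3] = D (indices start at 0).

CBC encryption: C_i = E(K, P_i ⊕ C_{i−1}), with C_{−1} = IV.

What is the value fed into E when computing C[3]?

C[0]: P[0] ⊕ 5 = B; E(K, B) = 9.
C[1]: P[1] ⊕ 9 = B; E(K, B) = 9.
C[2]: P[2] ⊕ 9 = 0; E(K, 0) = 0.
C[3]: P[3] ⊕ 0 = D; E(K, D) = 3.
So the input to E for block [3] is D.

D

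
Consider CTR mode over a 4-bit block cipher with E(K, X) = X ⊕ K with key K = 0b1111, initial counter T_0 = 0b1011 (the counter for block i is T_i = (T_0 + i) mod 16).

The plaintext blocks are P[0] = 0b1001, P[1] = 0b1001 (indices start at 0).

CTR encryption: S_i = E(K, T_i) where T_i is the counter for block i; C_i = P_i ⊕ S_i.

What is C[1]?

C[1] = 0b1010

C[0]: T = 0b1011, S = E(K, T) = 0b0100; 0b1001 ⊕ 0b0100 = 0b1101.
C[1]: T = 0b1100, S = E(K, T) = 0b0011; 0b1001 ⊕ 0b0011 = 0b1010.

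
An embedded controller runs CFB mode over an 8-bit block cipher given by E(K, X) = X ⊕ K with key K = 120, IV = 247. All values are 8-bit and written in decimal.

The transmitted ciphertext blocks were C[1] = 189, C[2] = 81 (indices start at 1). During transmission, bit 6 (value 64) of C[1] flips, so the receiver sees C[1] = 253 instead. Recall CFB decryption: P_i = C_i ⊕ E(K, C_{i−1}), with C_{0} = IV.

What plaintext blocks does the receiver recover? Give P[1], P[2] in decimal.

Only C[1] changed, to 253. In CFB, a change in C_i flips the same bit in P_i and garbles P_{i+1}. Decrypting the received ciphertext:
P[1]: E(K, 247) = 143; 253 ⊕ 143 = 114.
P[2]: E(K, 253) = 133; 81 ⊕ 133 = 212.
Blocks that differ from the original plaintext: P[1], P[2].

P[1] = 114, P[2] = 212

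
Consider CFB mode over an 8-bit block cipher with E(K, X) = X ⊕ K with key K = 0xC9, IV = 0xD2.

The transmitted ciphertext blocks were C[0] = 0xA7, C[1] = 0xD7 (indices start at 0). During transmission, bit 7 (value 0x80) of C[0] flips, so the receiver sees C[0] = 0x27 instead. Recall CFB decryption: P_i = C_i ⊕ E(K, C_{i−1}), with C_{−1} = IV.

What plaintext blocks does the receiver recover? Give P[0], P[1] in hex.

P[0] = 0x3C, P[1] = 0x39

Only C[0] changed, to 0x27. In CFB, a change in C_i flips the same bit in P_i and garbles P_{i+1}. Decrypting the received ciphertext:
P[0]: E(K, 0xD2) = 0x1B; 0x27 ⊕ 0x1B = 0x3C.
P[1]: E(K, 0x27) = 0xEE; 0xD7 ⊕ 0xEE = 0x39.
Blocks that differ from the original plaintext: P[0], P[1].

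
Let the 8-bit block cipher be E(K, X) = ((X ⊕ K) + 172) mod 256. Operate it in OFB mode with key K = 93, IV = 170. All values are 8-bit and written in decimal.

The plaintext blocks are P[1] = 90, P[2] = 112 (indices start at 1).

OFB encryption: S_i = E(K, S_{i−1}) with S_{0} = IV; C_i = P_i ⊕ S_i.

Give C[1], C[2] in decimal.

C[1]: S = E(K, 170) = 163; 90 ⊕ 163 = 249.
C[2]: S = E(K, 163) = 170; 112 ⊕ 170 = 218.

C[1] = 249, C[2] = 218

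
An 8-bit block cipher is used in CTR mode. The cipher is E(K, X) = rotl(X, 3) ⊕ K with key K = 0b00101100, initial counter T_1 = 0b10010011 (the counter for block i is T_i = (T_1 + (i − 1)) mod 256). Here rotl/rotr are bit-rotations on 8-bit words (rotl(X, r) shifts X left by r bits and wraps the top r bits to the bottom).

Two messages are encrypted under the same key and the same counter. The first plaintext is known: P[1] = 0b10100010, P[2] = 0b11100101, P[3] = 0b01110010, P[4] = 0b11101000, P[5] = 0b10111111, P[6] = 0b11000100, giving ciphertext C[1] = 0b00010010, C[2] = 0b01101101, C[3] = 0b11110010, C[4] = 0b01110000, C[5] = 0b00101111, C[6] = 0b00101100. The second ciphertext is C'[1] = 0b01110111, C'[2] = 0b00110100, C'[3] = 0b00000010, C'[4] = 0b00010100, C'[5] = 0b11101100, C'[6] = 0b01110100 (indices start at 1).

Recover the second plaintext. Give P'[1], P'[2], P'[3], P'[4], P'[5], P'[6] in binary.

P'[1] = 0b11000111, P'[2] = 0b10111100, P'[3] = 0b10000010, P'[4] = 0b10001100, P'[5] = 0b01111100, P'[6] = 0b10011100

In CTR with a reused counter, both messages share the same keystream S_i, so C_i ⊕ C'_i = P_i ⊕ P'_i and thus P'_i = P_i ⊕ C_i ⊕ C'_i.
P'[1]: 0b10100010 ⊕ 0b00010010 ⊕ 0b01110111 = 0b11000111.
P'[2]: 0b11100101 ⊕ 0b01101101 ⊕ 0b00110100 = 0b10111100.
P'[3]: 0b01110010 ⊕ 0b11110010 ⊕ 0b00000010 = 0b10000010.
P'[4]: 0b11101000 ⊕ 0b01110000 ⊕ 0b00010100 = 0b10001100.
P'[5]: 0b10111111 ⊕ 0b00101111 ⊕ 0b11101100 = 0b01111100.
P'[6]: 0b11000100 ⊕ 0b00101100 ⊕ 0b01110100 = 0b10011100.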